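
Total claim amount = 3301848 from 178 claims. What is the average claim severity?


severity = total / number
= 3301848 / 178
= 18549.7079


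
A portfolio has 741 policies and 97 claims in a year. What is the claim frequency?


frequency = claims / policies
= 97 / 741
= 0.1309


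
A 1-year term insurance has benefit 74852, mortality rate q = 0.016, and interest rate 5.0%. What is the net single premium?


NSP = benefit * q * v
v = 1/(1+i) = 0.952381
NSP = 74852 * 0.016 * 0.952381
= 1140.6019


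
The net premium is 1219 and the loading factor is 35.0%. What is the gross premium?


Gross = net * (1 + loading)
= 1219 * (1 + 0.35)
= 1219 * 1.35
= 1645.65


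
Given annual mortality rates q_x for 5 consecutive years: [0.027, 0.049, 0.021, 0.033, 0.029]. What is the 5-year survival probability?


p_k = 1 - q_k for each year
Survival = product of (1 - q_k)
= 0.973 * 0.951 * 0.979 * 0.967 * 0.971
= 0.8506


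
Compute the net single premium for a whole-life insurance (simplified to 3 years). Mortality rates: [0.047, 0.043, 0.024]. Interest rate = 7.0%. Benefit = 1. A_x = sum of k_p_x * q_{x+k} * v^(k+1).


v = 0.934579
Year 0: k_p_x=1.0, q=0.047, term=0.043925
Year 1: k_p_x=0.953, q=0.043, term=0.035793
Year 2: k_p_x=0.912021, q=0.024, term=0.017868
A_x = 0.0976


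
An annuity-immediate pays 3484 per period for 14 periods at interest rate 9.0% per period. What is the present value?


PV = PMT * (1 - (1+i)^(-n)) / i
= 3484 * (1 - (1+0.09)^(-14)) / 0.09
= 3484 * (1 - 0.299246) / 0.09
= 3484 * 7.78615
= 27126.948


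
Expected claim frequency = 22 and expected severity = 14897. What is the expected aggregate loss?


E[S] = E[N] * E[X]
= 22 * 14897
= 327734


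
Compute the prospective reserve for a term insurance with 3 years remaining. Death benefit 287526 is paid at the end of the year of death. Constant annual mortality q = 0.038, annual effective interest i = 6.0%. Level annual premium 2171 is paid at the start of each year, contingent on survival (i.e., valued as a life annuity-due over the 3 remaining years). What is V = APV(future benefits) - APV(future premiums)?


v = 1/(1+i) = 0.943396
APV(future benefits) per unit = sum_{k=0}^{2} k_p_x * q * v^(k+1) = 0.097911
APV(future benefits) = 287526 * 0.097911 = 28151.8289
Life annuity-due factor ä_{x:3} = sum_{k=0}^{2} k_p_x * v^k = 2.731189
APV(future premiums) = 2171 * 2.731189 = 5929.4114
V = 28151.8289 - 5929.4114
= 22222.4175


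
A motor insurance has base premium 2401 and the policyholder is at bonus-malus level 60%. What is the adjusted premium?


adjusted = base * BM_level / 100
= 2401 * 60 / 100
= 2401 * 0.6
= 1440.6


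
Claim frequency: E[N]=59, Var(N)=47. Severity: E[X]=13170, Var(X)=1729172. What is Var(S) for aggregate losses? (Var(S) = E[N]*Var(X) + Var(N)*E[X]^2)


Var(S) = E[N]*Var(X) + Var(N)*E[X]^2
= 59*1729172 + 47*13170^2
= 102021148 + 8152098300
= 8.2541e+09


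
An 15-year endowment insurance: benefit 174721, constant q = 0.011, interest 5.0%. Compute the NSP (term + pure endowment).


Term component = 18668.6082
Pure endowment = 15_p_x * v^15 * benefit = 0.847119 * 0.481017 * 174721 = 71195.082
NSP = 89863.6902


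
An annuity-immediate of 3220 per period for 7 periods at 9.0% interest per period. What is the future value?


FV = PMT * ((1+i)^n - 1) / i
= 3220 * ((1.09)^7 - 1) / 0.09
= 3220 * (1.828039 - 1) / 0.09
= 29625.3997


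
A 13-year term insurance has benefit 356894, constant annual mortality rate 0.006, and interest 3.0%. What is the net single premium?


NSP = benefit * sum_{k=0}^{n-1} k_p_x * q * v^(k+1)
With constant q=0.006, v=0.970874
Sum = 0.061715
NSP = 356894 * 0.061715
= 22025.8438


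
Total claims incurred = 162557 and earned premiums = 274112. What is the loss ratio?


Loss ratio = claims / premiums
= 162557 / 274112
= 0.593


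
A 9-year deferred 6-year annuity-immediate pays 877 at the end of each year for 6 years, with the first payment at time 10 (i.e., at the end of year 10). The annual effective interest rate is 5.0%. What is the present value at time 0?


PV at time 9 of the 6-year annuity-immediate:
a_n = 877 * (1-(1+0.05)^(-6))/0.05 = 4451.3819
Discount back 9 years to time 0:
PV = 4451.3819 * (1+0.05)^(-9)
= 4451.3819 * 0.644609
= 2869.4005


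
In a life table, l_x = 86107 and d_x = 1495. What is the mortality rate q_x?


q_x = d_x / l_x
= 1495 / 86107
= 0.0174


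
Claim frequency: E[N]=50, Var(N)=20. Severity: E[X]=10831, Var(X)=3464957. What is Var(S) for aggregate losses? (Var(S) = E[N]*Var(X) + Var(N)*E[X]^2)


Var(S) = E[N]*Var(X) + Var(N)*E[X]^2
= 50*3464957 + 20*10831^2
= 173247850 + 2346211220
= 2.5195e+09


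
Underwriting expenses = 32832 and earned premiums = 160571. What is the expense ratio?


Expense ratio = expenses / premiums
= 32832 / 160571
= 0.2045


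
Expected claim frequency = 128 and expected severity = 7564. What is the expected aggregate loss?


E[S] = E[N] * E[X]
= 128 * 7564
= 968192


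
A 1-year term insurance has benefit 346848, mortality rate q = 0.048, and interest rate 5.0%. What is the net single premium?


NSP = benefit * q * v
v = 1/(1+i) = 0.952381
NSP = 346848 * 0.048 * 0.952381
= 15855.9086


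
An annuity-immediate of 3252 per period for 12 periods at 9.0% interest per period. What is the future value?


FV = PMT * ((1+i)^n - 1) / i
= 3252 * ((1.09)^12 - 1) / 0.09
= 3252 * (2.812665 - 1) / 0.09
= 65497.6208


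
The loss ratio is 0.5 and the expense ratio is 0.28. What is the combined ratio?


Combined ratio = loss ratio + expense ratio
= 0.5 + 0.28
= 0.78


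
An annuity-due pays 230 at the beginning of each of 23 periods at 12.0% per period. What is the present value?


PV_due = PMT * (1-(1+i)^(-n))/i * (1+i)
PV_immediate = 1775.2398
PV_due = 1775.2398 * 1.12
= 1988.2685


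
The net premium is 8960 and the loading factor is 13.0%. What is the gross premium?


Gross = net * (1 + loading)
= 8960 * (1 + 0.13)
= 8960 * 1.13
= 10124.8


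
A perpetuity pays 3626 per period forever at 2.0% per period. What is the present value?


PV = PMT / i
= 3626 / 0.02
= 181300.0


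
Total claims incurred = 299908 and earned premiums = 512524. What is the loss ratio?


Loss ratio = claims / premiums
= 299908 / 512524
= 0.5852


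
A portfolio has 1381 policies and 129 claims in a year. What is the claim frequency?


frequency = claims / policies
= 129 / 1381
= 0.0934


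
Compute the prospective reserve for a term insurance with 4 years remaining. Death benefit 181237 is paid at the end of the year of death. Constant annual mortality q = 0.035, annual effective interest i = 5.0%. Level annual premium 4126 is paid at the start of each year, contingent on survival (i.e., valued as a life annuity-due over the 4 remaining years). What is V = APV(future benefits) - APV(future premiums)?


v = 1/(1+i) = 0.952381
APV(future benefits) per unit = sum_{k=0}^{3} k_p_x * q * v^(k+1) = 0.117999
APV(future benefits) = 181237 * 0.117999 = 21385.7749
Life annuity-due factor ä_{x:4} = sum_{k=0}^{3} k_p_x * v^k = 3.539968
APV(future premiums) = 4126 * 3.539968 = 14605.9095
V = 21385.7749 - 14605.9095
= 6779.8654


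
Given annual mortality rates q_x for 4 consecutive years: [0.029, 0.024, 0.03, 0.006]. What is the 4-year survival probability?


p_k = 1 - q_k for each year
Survival = product of (1 - q_k)
= 0.971 * 0.976 * 0.97 * 0.994
= 0.9137


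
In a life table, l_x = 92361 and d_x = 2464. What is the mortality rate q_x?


q_x = d_x / l_x
= 2464 / 92361
= 0.0267


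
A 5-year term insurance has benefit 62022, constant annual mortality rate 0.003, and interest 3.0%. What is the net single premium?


NSP = benefit * sum_{k=0}^{n-1} k_p_x * q * v^(k+1)
With constant q=0.003, v=0.970874
Sum = 0.013659
NSP = 62022 * 0.013659
= 847.1807


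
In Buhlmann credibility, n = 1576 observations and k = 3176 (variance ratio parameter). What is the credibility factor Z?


Z = n / (n + k)
= 1576 / (1576 + 3176)
= 1576 / 4752
= 0.3316


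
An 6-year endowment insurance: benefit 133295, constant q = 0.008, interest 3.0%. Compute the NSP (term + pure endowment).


Term component = 5666.287
Pure endowment = 6_p_x * v^6 * benefit = 0.95295 * 0.837484 * 133295 = 106380.1366
NSP = 112046.4236


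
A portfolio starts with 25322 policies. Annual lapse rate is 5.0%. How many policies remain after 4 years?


remaining = initial * (1 - lapse)^years
= 25322 * (1 - 0.05)^4
= 25322 * 0.814506
= 20624.9273


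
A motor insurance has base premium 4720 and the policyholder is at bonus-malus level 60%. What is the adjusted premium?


adjusted = base * BM_level / 100
= 4720 * 60 / 100
= 4720 * 0.6
= 2832.0


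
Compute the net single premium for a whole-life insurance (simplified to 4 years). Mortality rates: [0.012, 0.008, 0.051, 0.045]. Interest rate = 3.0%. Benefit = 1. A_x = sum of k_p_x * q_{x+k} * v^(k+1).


v = 0.970874
Year 0: k_p_x=1.0, q=0.012, term=0.01165
Year 1: k_p_x=0.988, q=0.008, term=0.00745
Year 2: k_p_x=0.980096, q=0.051, term=0.045743
Year 3: k_p_x=0.930111, q=0.045, term=0.037188
A_x = 0.102


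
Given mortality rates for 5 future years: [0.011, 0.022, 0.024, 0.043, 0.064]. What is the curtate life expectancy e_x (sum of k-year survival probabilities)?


e_x = sum_{k=1}^{n} k_p_x
k_p_x values:
  1_p_x = 0.989
  2_p_x = 0.967242
  3_p_x = 0.944028
  4_p_x = 0.903435
  5_p_x = 0.845615
e_x = 4.6493


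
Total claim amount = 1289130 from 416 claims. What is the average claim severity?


severity = total / number
= 1289130 / 416
= 3098.8702


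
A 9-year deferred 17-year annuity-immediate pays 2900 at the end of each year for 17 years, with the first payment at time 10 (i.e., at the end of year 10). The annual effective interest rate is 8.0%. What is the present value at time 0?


PV at time 9 of the 17-year annuity-immediate:
a_n = 2900 * (1-(1+0.08)^(-17))/0.08 = 26452.7505
Discount back 9 years to time 0:
PV = 26452.7505 * (1+0.08)^(-9)
= 26452.7505 * 0.500249
= 13232.9611


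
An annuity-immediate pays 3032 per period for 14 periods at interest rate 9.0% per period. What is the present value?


PV = PMT * (1 - (1+i)^(-n)) / i
= 3032 * (1 - (1+0.09)^(-14)) / 0.09
= 3032 * (1 - 0.299246) / 0.09
= 3032 * 7.78615
= 23607.608


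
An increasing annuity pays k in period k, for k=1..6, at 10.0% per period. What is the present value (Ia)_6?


(Ia)_n = sum_{k=1}^{n} k * v^k, v = 1/(1+i)
v = 0.909091
Sum computed term by term:
(Ia)_6 = 14.0394


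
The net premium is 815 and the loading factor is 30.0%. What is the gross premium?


Gross = net * (1 + loading)
= 815 * (1 + 0.3)
= 815 * 1.3
= 1059.5


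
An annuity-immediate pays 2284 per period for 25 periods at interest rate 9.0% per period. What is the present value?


PV = PMT * (1 - (1+i)^(-n)) / i
= 2284 * (1 - (1+0.09)^(-25)) / 0.09
= 2284 * (1 - 0.115968) / 0.09
= 2284 * 9.82258
= 22434.7718


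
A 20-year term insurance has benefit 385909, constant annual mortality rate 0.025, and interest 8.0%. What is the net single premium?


NSP = benefit * sum_{k=0}^{n-1} k_p_x * q * v^(k+1)
With constant q=0.025, v=0.925926
Sum = 0.207308
NSP = 385909 * 0.207308
= 80002.1


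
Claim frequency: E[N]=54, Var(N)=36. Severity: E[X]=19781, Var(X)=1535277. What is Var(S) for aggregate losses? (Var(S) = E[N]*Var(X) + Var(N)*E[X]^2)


Var(S) = E[N]*Var(X) + Var(N)*E[X]^2
= 54*1535277 + 36*19781^2
= 82904958 + 14086366596
= 1.4169e+10


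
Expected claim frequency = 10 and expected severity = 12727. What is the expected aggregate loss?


E[S] = E[N] * E[X]
= 10 * 12727
= 127270


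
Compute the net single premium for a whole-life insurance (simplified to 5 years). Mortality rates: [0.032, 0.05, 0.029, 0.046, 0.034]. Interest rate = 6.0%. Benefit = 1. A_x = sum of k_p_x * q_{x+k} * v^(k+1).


v = 0.943396
Year 0: k_p_x=1.0, q=0.032, term=0.030189
Year 1: k_p_x=0.968, q=0.05, term=0.043076
Year 2: k_p_x=0.9196, q=0.029, term=0.022391
Year 3: k_p_x=0.892932, q=0.046, term=0.032535
Year 4: k_p_x=0.851857, q=0.034, term=0.021643
A_x = 0.1498


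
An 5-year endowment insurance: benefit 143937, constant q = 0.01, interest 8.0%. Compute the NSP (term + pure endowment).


Term component = 5641.885
Pure endowment = 5_p_x * v^5 * benefit = 0.95099 * 0.680583 * 143937 = 93160.0348
NSP = 98801.9198


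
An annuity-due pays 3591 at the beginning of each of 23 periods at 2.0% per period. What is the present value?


PV_due = PMT * (1-(1+i)^(-n))/i * (1+i)
PV_immediate = 65687.305
PV_due = 65687.305 * 1.02
= 67001.0511


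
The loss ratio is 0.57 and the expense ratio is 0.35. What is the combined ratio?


Combined ratio = loss ratio + expense ratio
= 0.57 + 0.35
= 0.92


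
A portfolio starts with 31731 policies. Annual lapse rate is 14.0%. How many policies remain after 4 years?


remaining = initial * (1 - lapse)^years
= 31731 * (1 - 0.14)^4
= 31731 * 0.547008
= 17357.1159


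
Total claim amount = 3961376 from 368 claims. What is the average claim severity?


severity = total / number
= 3961376 / 368
= 10764.6087


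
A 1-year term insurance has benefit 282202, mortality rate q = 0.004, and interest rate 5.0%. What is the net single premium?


NSP = benefit * q * v
v = 1/(1+i) = 0.952381
NSP = 282202 * 0.004 * 0.952381
= 1075.0552


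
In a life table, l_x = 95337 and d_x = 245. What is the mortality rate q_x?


q_x = d_x / l_x
= 245 / 95337
= 0.0026


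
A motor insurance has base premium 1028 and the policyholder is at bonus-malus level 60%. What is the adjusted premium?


adjusted = base * BM_level / 100
= 1028 * 60 / 100
= 1028 * 0.6
= 616.8


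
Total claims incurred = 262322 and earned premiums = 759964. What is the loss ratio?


Loss ratio = claims / premiums
= 262322 / 759964
= 0.3452


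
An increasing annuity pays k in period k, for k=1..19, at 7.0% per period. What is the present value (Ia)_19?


(Ia)_n = sum_{k=1}^{n} k * v^k, v = 1/(1+i)
v = 0.934579
Sum computed term by term:
(Ia)_19 = 82.9347


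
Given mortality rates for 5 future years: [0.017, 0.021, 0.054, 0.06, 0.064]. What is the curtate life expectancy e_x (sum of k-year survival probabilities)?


e_x = sum_{k=1}^{n} k_p_x
k_p_x values:
  1_p_x = 0.983
  2_p_x = 0.962357
  3_p_x = 0.91039
  4_p_x = 0.855766
  5_p_x = 0.800997
e_x = 4.5125


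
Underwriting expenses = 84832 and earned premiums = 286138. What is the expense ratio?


Expense ratio = expenses / premiums
= 84832 / 286138
= 0.2965


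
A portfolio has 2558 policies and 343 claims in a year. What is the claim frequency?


frequency = claims / policies
= 343 / 2558
= 0.1341


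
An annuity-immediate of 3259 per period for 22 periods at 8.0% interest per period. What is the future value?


FV = PMT * ((1+i)^n - 1) / i
= 3259 * ((1.08)^22 - 1) / 0.08
= 3259 * (5.43654 - 1) / 0.08
= 180733.5651


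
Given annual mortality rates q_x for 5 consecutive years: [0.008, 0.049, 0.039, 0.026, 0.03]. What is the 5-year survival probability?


p_k = 1 - q_k for each year
Survival = product of (1 - q_k)
= 0.992 * 0.951 * 0.961 * 0.974 * 0.97
= 0.8565


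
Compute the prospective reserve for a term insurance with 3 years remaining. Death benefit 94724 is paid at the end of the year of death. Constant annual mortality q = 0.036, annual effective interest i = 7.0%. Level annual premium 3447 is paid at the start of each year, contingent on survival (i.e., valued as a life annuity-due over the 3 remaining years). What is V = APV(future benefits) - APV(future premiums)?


v = 1/(1+i) = 0.934579
APV(future benefits) per unit = sum_{k=0}^{2} k_p_x * q * v^(k+1) = 0.091266
APV(future benefits) = 94724 * 0.091266 = 8645.0467
Life annuity-due factor ä_{x:3} = sum_{k=0}^{2} k_p_x * v^k = 2.712618
APV(future premiums) = 3447 * 2.712618 = 9350.3932
V = 8645.0467 - 9350.3932
= -705.3465


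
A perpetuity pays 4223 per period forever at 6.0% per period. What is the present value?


PV = PMT / i
= 4223 / 0.06
= 70383.3333


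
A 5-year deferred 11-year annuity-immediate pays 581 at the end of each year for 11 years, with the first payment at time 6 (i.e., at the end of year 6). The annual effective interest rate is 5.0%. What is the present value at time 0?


PV at time 5 of the 11-year annuity-immediate:
a_n = 581 * (1-(1+0.05)^(-11))/0.05 = 4826.0267
Discount back 5 years to time 0:
PV = 4826.0267 * (1+0.05)^(-5)
= 4826.0267 * 0.783526
= 3781.3182


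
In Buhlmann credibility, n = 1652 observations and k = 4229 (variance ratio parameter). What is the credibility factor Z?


Z = n / (n + k)
= 1652 / (1652 + 4229)
= 1652 / 5881
= 0.2809


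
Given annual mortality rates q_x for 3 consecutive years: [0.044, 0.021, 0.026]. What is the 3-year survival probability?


p_k = 1 - q_k for each year
Survival = product of (1 - q_k)
= 0.956 * 0.979 * 0.974
= 0.9116


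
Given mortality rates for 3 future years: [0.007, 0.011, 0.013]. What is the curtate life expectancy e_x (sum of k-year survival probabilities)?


e_x = sum_{k=1}^{n} k_p_x
k_p_x values:
  1_p_x = 0.993
  2_p_x = 0.982077
  3_p_x = 0.96931
e_x = 2.9444


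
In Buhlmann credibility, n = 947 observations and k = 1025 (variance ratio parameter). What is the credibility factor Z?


Z = n / (n + k)
= 947 / (947 + 1025)
= 947 / 1972
= 0.4802


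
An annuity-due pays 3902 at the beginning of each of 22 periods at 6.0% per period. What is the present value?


PV_due = PMT * (1-(1+i)^(-n))/i * (1+i)
PV_immediate = 46986.2519
PV_due = 46986.2519 * 1.06
= 49805.427


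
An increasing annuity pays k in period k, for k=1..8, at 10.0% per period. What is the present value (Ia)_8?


(Ia)_n = sum_{k=1}^{n} k * v^k, v = 1/(1+i)
v = 0.909091
Sum computed term by term:
(Ia)_8 = 21.3636


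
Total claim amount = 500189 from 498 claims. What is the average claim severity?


severity = total / number
= 500189 / 498
= 1004.3956


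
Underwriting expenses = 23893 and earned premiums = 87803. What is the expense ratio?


Expense ratio = expenses / premiums
= 23893 / 87803
= 0.2721


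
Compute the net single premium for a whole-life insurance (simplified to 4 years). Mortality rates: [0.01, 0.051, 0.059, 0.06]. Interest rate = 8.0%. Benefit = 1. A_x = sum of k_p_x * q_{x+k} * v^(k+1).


v = 0.925926
Year 0: k_p_x=1.0, q=0.01, term=0.009259
Year 1: k_p_x=0.99, q=0.051, term=0.043287
Year 2: k_p_x=0.93951, q=0.059, term=0.044003
Year 3: k_p_x=0.884079, q=0.06, term=0.038989
A_x = 0.1355


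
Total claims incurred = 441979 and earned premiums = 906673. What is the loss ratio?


Loss ratio = claims / premiums
= 441979 / 906673
= 0.4875


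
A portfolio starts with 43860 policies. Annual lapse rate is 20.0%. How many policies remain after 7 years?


remaining = initial * (1 - lapse)^years
= 43860 * (1 - 0.2)^7
= 43860 * 0.209715
= 9198.1087


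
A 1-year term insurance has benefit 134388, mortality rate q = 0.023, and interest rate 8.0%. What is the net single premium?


NSP = benefit * q * v
v = 1/(1+i) = 0.925926
NSP = 134388 * 0.023 * 0.925926
= 2861.9667


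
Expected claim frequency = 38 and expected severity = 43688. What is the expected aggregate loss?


E[S] = E[N] * E[X]
= 38 * 43688
= 1.6601e+06


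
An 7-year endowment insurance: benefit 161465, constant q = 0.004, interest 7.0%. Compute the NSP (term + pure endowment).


Term component = 3442.9522
Pure endowment = 7_p_x * v^7 * benefit = 0.972334 * 0.62275 * 161465 = 97770.3843
NSP = 101213.3365


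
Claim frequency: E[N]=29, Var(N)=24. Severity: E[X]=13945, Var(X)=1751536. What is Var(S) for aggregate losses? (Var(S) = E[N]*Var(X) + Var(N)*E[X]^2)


Var(S) = E[N]*Var(X) + Var(N)*E[X]^2
= 29*1751536 + 24*13945^2
= 50794544 + 4667112600
= 4.7179e+09


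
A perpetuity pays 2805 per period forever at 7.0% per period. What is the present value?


PV = PMT / i
= 2805 / 0.07
= 40071.4286


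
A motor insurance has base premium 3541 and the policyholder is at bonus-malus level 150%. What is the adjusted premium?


adjusted = base * BM_level / 100
= 3541 * 150 / 100
= 3541 * 1.5
= 5311.5


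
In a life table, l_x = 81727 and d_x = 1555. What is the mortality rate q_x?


q_x = d_x / l_x
= 1555 / 81727
= 0.019


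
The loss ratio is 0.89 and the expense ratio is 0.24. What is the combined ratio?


Combined ratio = loss ratio + expense ratio
= 0.89 + 0.24
= 1.13


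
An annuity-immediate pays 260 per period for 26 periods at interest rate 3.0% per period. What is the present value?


PV = PMT * (1 - (1+i)^(-n)) / i
= 260 * (1 - (1+0.03)^(-26)) / 0.03
= 260 * (1 - 0.463695) / 0.03
= 260 * 17.876842
= 4647.979


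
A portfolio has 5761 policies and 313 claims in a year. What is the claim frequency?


frequency = claims / policies
= 313 / 5761
= 0.0543


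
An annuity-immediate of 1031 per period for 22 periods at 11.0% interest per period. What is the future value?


FV = PMT * ((1+i)^n - 1) / i
= 1031 * ((1.11)^22 - 1) / 0.11
= 1031 * (9.933574 - 1) / 0.11
= 83731.9531


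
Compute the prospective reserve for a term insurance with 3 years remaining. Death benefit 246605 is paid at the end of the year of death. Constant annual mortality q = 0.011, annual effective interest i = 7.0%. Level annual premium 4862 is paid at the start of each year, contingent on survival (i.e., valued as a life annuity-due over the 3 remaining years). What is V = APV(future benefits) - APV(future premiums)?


v = 1/(1+i) = 0.934579
APV(future benefits) per unit = sum_{k=0}^{2} k_p_x * q * v^(k+1) = 0.028565
APV(future benefits) = 246605 * 0.028565 = 7044.3539
Life annuity-due factor ä_{x:3} = sum_{k=0}^{2} k_p_x * v^k = 2.778628
APV(future premiums) = 4862 * 2.778628 = 13509.6885
V = 7044.3539 - 13509.6885
= -6465.3346


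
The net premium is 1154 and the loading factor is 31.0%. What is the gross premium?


Gross = net * (1 + loading)
= 1154 * (1 + 0.31)
= 1154 * 1.31
= 1511.74


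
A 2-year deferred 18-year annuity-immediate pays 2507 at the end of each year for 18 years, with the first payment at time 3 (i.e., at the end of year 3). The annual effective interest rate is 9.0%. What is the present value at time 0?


PV at time 2 of the 18-year annuity-immediate:
a_n = 2507 * (1-(1+0.09)^(-18))/0.09 = 21950.3521
Discount back 2 years to time 0:
PV = 21950.3521 * (1+0.09)^(-2)
= 21950.3521 * 0.84168
= 18475.1722


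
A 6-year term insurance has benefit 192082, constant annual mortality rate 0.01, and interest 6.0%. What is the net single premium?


NSP = benefit * sum_{k=0}^{n-1} k_p_x * q * v^(k+1)
With constant q=0.01, v=0.943396
Sum = 0.048042
NSP = 192082 * 0.048042
= 9227.9937


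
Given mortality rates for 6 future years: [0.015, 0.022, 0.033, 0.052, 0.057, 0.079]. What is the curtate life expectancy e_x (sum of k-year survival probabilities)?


e_x = sum_{k=1}^{n} k_p_x
k_p_x values:
  1_p_x = 0.985
  2_p_x = 0.96333
  3_p_x = 0.93154
  4_p_x = 0.8831
  5_p_x = 0.832763
  6_p_x = 0.766975
e_x = 5.3627


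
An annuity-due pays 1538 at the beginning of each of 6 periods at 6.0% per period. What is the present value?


PV_due = PMT * (1-(1+i)^(-n))/i * (1+i)
PV_immediate = 7562.8448
PV_due = 7562.8448 * 1.06
= 8016.6155


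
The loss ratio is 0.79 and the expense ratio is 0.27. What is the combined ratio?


Combined ratio = loss ratio + expense ratio
= 0.79 + 0.27
= 1.06


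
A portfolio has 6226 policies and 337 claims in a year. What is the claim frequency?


frequency = claims / policies
= 337 / 6226
= 0.0541


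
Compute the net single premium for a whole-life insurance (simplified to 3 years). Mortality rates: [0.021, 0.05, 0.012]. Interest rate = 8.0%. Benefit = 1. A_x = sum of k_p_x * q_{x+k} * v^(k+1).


v = 0.925926
Year 0: k_p_x=1.0, q=0.021, term=0.019444
Year 1: k_p_x=0.979, q=0.05, term=0.041967
Year 2: k_p_x=0.93005, q=0.012, term=0.00886
A_x = 0.0703


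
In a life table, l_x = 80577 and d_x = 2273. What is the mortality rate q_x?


q_x = d_x / l_x
= 2273 / 80577
= 0.0282


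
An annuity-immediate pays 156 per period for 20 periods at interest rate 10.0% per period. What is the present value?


PV = PMT * (1 - (1+i)^(-n)) / i
= 156 * (1 - (1+0.1)^(-20)) / 0.1
= 156 * (1 - 0.148644) / 0.1
= 156 * 8.513564
= 1328.1159


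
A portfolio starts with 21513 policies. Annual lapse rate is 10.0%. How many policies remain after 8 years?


remaining = initial * (1 - lapse)^years
= 21513 * (1 - 0.1)^8
= 21513 * 0.430467
= 9260.6411


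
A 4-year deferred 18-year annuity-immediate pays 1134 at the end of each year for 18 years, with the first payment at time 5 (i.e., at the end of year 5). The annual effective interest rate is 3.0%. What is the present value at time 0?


PV at time 4 of the 18-year annuity-immediate:
a_n = 1134 * (1-(1+0.03)^(-18))/0.03 = 15596.4838
Discount back 4 years to time 0:
PV = 15596.4838 * (1+0.03)^(-4)
= 15596.4838 * 0.888487
= 13857.2739


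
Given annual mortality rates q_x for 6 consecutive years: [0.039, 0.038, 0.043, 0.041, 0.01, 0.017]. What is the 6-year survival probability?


p_k = 1 - q_k for each year
Survival = product of (1 - q_k)
= 0.961 * 0.962 * 0.957 * 0.959 * 0.99 * 0.983
= 0.8257


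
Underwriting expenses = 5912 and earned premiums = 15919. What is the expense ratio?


Expense ratio = expenses / premiums
= 5912 / 15919
= 0.3714


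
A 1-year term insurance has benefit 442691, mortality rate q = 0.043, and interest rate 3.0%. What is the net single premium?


NSP = benefit * q * v
v = 1/(1+i) = 0.970874
NSP = 442691 * 0.043 * 0.970874
= 18481.2748


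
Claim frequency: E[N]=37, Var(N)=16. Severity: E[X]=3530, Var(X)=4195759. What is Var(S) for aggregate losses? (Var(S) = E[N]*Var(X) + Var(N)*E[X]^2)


Var(S) = E[N]*Var(X) + Var(N)*E[X]^2
= 37*4195759 + 16*3530^2
= 155243083 + 199374400
= 3.5462e+08


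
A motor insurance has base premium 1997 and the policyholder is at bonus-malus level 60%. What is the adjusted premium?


adjusted = base * BM_level / 100
= 1997 * 60 / 100
= 1997 * 0.6
= 1198.2


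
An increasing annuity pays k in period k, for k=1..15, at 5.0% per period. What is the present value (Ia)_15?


(Ia)_n = sum_{k=1}^{n} k * v^k, v = 1/(1+i)
v = 0.952381
Sum computed term by term:
(Ia)_15 = 73.6677


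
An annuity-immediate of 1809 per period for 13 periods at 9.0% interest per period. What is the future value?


FV = PMT * ((1+i)^n - 1) / i
= 1809 * ((1.09)^13 - 1) / 0.09
= 1809 * (3.065805 - 1) / 0.09
= 41522.6727


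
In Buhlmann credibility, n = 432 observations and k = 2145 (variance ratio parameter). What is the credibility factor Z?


Z = n / (n + k)
= 432 / (432 + 2145)
= 432 / 2577
= 0.1676


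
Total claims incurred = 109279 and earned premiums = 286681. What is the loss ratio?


Loss ratio = claims / premiums
= 109279 / 286681
= 0.3812


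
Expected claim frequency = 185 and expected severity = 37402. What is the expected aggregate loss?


E[S] = E[N] * E[X]
= 185 * 37402
= 6.9194e+06


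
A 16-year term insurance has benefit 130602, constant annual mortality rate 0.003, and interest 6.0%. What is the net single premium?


NSP = benefit * sum_{k=0}^{n-1} k_p_x * q * v^(k+1)
With constant q=0.003, v=0.943396
Sum = 0.029754
NSP = 130602 * 0.029754
= 3885.9039


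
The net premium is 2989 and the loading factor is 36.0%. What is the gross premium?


Gross = net * (1 + loading)
= 2989 * (1 + 0.36)
= 2989 * 1.36
= 4065.04


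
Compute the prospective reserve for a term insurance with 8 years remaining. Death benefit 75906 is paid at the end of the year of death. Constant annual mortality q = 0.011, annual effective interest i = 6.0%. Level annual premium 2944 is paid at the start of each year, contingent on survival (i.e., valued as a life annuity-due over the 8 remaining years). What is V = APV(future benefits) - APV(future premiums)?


v = 1/(1+i) = 0.943396
APV(future benefits) per unit = sum_{k=0}^{7} k_p_x * q * v^(k+1) = 0.065957
APV(future benefits) = 75906 * 0.065957 = 5006.5075
Life annuity-due factor ä_{x:8} = sum_{k=0}^{7} k_p_x * v^k = 6.355825
APV(future premiums) = 2944 * 6.355825 = 18711.5496
V = 5006.5075 - 18711.5496
= -13705.042


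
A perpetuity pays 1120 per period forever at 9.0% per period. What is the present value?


PV = PMT / i
= 1120 / 0.09
= 12444.4444


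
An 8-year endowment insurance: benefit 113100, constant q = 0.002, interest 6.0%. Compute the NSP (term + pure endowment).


Term component = 1395.7132
Pure endowment = 8_p_x * v^8 * benefit = 0.984112 * 0.627412 * 113100 = 69832.8896
NSP = 71228.6029


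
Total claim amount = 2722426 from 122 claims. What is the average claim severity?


severity = total / number
= 2722426 / 122
= 22314.9672


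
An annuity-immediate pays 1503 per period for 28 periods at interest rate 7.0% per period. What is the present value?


PV = PMT * (1 - (1+i)^(-n)) / i
= 1503 * (1 - (1+0.07)^(-28)) / 0.07
= 1503 * (1 - 0.150402) / 0.07
= 1503 * 12.137111
= 18242.0782


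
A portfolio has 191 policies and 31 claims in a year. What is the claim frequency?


frequency = claims / policies
= 31 / 191
= 0.1623


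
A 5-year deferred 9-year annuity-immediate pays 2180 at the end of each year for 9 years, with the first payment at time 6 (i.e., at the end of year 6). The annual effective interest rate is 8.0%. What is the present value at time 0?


PV at time 5 of the 9-year annuity-immediate:
a_n = 2180 * (1-(1+0.08)^(-9))/0.08 = 13618.2156
Discount back 5 years to time 0:
PV = 13618.2156 * (1+0.08)^(-5)
= 13618.2156 * 0.680583
= 9268.3287


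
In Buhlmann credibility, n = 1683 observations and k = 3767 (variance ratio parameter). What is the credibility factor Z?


Z = n / (n + k)
= 1683 / (1683 + 3767)
= 1683 / 5450
= 0.3088


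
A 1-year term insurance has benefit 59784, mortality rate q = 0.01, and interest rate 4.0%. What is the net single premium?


NSP = benefit * q * v
v = 1/(1+i) = 0.961538
NSP = 59784 * 0.01 * 0.961538
= 574.8462


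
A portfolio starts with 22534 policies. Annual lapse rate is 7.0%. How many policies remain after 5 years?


remaining = initial * (1 - lapse)^years
= 22534 * (1 - 0.07)^5
= 22534 * 0.695688
= 15676.6417


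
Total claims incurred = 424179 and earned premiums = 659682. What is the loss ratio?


Loss ratio = claims / premiums
= 424179 / 659682
= 0.643


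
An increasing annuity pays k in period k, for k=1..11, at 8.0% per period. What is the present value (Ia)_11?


(Ia)_n = sum_{k=1}^{n} k * v^k, v = 1/(1+i)
v = 0.925926
Sum computed term by term:
(Ia)_11 = 37.4046


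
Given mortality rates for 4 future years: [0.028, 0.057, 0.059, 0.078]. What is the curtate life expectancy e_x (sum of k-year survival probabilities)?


e_x = sum_{k=1}^{n} k_p_x
k_p_x values:
  1_p_x = 0.972
  2_p_x = 0.916596
  3_p_x = 0.862517
  4_p_x = 0.795241
e_x = 3.5464


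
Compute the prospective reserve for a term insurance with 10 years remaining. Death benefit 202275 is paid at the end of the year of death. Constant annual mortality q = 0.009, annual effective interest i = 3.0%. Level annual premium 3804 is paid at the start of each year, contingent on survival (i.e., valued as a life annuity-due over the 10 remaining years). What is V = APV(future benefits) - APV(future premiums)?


v = 1/(1+i) = 0.970874
APV(future benefits) per unit = sum_{k=0}^{9} k_p_x * q * v^(k+1) = 0.073898
APV(future benefits) = 202275 * 0.073898 = 14947.7986
Life annuity-due factor ä_{x:10} = sum_{k=0}^{9} k_p_x * v^k = 8.457261
APV(future premiums) = 3804 * 8.457261 = 32171.4215
V = 14947.7986 - 32171.4215
= -17223.6229


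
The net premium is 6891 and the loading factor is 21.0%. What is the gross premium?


Gross = net * (1 + loading)
= 6891 * (1 + 0.21)
= 6891 * 1.21
= 8338.11


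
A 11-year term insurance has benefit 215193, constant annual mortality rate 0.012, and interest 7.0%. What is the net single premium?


NSP = benefit * sum_{k=0}^{n-1} k_p_x * q * v^(k+1)
With constant q=0.012, v=0.934579
Sum = 0.085462
NSP = 215193 * 0.085462
= 18390.7815


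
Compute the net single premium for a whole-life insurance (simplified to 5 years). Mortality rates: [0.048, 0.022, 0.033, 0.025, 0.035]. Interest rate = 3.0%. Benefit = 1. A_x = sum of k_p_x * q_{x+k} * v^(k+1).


v = 0.970874
Year 0: k_p_x=1.0, q=0.048, term=0.046602
Year 1: k_p_x=0.952, q=0.022, term=0.019742
Year 2: k_p_x=0.931056, q=0.033, term=0.028118
Year 3: k_p_x=0.900331, q=0.025, term=0.019998
Year 4: k_p_x=0.877823, q=0.035, term=0.026503
A_x = 0.141


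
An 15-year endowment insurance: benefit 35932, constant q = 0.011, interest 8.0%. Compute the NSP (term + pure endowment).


Term component = 3183.5281
Pure endowment = 15_p_x * v^15 * benefit = 0.847119 * 0.315242 * 35932 = 9595.5403
NSP = 12779.0684


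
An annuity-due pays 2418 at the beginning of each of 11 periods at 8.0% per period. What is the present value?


PV_due = PMT * (1-(1+i)^(-n))/i * (1+i)
PV_immediate = 17262.0156
PV_due = 17262.0156 * 1.08
= 18642.9768


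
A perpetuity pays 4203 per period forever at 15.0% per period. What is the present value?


PV = PMT / i
= 4203 / 0.15
= 28020.0


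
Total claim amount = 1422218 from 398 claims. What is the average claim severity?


severity = total / number
= 1422218 / 398
= 3573.4121


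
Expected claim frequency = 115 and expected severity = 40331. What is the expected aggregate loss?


E[S] = E[N] * E[X]
= 115 * 40331
= 4.6381e+06


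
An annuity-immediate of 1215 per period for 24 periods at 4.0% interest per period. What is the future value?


FV = PMT * ((1+i)^n - 1) / i
= 1215 * ((1.04)^24 - 1) / 0.04
= 1215 * (2.563304 - 1) / 0.04
= 47485.364


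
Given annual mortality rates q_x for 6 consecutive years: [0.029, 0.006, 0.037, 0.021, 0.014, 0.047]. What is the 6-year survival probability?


p_k = 1 - q_k for each year
Survival = product of (1 - q_k)
= 0.971 * 0.994 * 0.963 * 0.979 * 0.986 * 0.953
= 0.855


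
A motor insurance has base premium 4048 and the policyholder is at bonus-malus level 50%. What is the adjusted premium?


adjusted = base * BM_level / 100
= 4048 * 50 / 100
= 4048 * 0.5
= 2024.0


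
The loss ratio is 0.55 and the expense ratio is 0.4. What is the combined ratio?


Combined ratio = loss ratio + expense ratio
= 0.55 + 0.4
= 0.95


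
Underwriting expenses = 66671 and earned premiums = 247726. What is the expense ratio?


Expense ratio = expenses / premiums
= 66671 / 247726
= 0.2691


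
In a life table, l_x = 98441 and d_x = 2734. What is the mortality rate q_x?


q_x = d_x / l_x
= 2734 / 98441
= 0.0278


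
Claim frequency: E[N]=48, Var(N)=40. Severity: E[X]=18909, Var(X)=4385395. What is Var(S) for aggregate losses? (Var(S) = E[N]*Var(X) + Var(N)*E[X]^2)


Var(S) = E[N]*Var(X) + Var(N)*E[X]^2
= 48*4385395 + 40*18909^2
= 210498960 + 14302011240
= 1.4513e+10


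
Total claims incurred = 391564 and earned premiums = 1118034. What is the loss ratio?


Loss ratio = claims / premiums
= 391564 / 1118034
= 0.3502


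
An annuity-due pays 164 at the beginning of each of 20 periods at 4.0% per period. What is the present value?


PV_due = PMT * (1-(1+i)^(-n))/i * (1+i)
PV_immediate = 2228.8135
PV_due = 2228.8135 * 1.04
= 2317.9661


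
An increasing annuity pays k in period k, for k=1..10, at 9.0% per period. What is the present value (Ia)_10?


(Ia)_n = sum_{k=1}^{n} k * v^k, v = 1/(1+i)
v = 0.917431
Sum computed term by term:
(Ia)_10 = 30.7904


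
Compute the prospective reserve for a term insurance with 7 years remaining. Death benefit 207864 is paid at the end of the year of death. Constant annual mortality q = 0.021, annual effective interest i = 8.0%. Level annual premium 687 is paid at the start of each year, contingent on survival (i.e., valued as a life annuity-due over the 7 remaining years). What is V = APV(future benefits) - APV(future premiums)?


v = 1/(1+i) = 0.925926
APV(future benefits) per unit = sum_{k=0}^{6} k_p_x * q * v^(k+1) = 0.10335
APV(future benefits) = 207864 * 0.10335 = 21482.7405
Life annuity-due factor ä_{x:7} = sum_{k=0}^{6} k_p_x * v^k = 5.315142
APV(future premiums) = 687 * 5.315142 = 3651.5025
V = 21482.7405 - 3651.5025
= 17831.238


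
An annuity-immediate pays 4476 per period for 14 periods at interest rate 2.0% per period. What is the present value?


PV = PMT * (1 - (1+i)^(-n)) / i
= 4476 * (1 - (1+0.02)^(-14)) / 0.02
= 4476 * (1 - 0.757875) / 0.02
= 4476 * 12.106249
= 54187.5695


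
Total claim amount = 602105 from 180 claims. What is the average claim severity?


severity = total / number
= 602105 / 180
= 3345.0278


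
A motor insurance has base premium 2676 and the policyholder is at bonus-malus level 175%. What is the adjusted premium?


adjusted = base * BM_level / 100
= 2676 * 175 / 100
= 2676 * 1.75
= 4683.0


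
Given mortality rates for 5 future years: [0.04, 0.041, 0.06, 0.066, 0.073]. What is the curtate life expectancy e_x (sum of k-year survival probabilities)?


e_x = sum_{k=1}^{n} k_p_x
k_p_x values:
  1_p_x = 0.96
  2_p_x = 0.92064
  3_p_x = 0.865402
  4_p_x = 0.808285
  5_p_x = 0.74928
e_x = 4.3036


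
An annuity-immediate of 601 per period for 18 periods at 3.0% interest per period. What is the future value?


FV = PMT * ((1+i)^n - 1) / i
= 601 * ((1.03)^18 - 1) / 0.03
= 601 * (1.702433 - 1) / 0.03
= 14072.0757


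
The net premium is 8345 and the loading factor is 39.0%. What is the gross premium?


Gross = net * (1 + loading)
= 8345 * (1 + 0.39)
= 8345 * 1.39
= 11599.55


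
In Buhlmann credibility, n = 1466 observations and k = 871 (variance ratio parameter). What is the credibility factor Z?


Z = n / (n + k)
= 1466 / (1466 + 871)
= 1466 / 2337
= 0.6273


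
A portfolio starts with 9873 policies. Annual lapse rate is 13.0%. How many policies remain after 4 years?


remaining = initial * (1 - lapse)^years
= 9873 * (1 - 0.13)^4
= 9873 * 0.572898
= 5656.2181


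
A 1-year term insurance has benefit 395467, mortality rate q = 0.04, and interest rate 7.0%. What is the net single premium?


NSP = benefit * q * v
v = 1/(1+i) = 0.934579
NSP = 395467 * 0.04 * 0.934579
= 14783.8131


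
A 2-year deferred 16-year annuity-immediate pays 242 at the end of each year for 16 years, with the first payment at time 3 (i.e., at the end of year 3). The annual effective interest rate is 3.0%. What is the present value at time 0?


PV at time 2 of the 16-year annuity-immediate:
a_n = 242 * (1-(1+0.03)^(-16))/0.03 = 3039.7867
Discount back 2 years to time 0:
PV = 3039.7867 * (1+0.03)^(-2)
= 3039.7867 * 0.942596
= 2865.2905


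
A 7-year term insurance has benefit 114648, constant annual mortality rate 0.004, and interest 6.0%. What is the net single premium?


NSP = benefit * sum_{k=0}^{n-1} k_p_x * q * v^(k+1)
With constant q=0.004, v=0.943396
Sum = 0.022084
NSP = 114648 * 0.022084
= 2531.8758


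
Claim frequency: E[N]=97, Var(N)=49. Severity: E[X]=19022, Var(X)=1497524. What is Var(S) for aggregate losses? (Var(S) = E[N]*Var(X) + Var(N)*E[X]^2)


Var(S) = E[N]*Var(X) + Var(N)*E[X]^2
= 97*1497524 + 49*19022^2
= 145259828 + 17729987716
= 1.7875e+10


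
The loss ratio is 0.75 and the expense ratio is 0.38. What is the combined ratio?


Combined ratio = loss ratio + expense ratio
= 0.75 + 0.38
= 1.13


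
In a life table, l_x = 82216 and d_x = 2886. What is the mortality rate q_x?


q_x = d_x / l_x
= 2886 / 82216
= 0.0351


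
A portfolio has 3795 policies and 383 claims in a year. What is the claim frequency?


frequency = claims / policies
= 383 / 3795
= 0.1009
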